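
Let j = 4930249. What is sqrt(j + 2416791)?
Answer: 4*sqrt(459190) ≈ 2710.5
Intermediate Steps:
sqrt(j + 2416791) = sqrt(4930249 + 2416791) = sqrt(7347040) = 4*sqrt(459190)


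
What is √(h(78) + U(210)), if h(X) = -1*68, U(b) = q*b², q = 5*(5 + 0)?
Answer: 4*√68902 ≈ 1050.0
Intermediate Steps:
q = 25 (q = 5*5 = 25)
U(b) = 25*b²
h(X) = -68
√(h(78) + U(210)) = √(-68 + 25*210²) = √(-68 + 25*44100) = √(-68 + 1102500) = √1102432 = 4*√68902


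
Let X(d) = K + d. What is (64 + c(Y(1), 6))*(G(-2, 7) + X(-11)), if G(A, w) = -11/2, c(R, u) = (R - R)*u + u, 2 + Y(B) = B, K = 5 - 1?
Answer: -875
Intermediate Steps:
K = 4
Y(B) = -2 + B
c(R, u) = u (c(R, u) = 0*u + u = 0 + u = u)
G(A, w) = -11/2 (G(A, w) = -11*½ = -11/2)
X(d) = 4 + d
(64 + c(Y(1), 6))*(G(-2, 7) + X(-11)) = (64 + 6)*(-11/2 + (4 - 11)) = 70*(-11/2 - 7) = 70*(-25/2) = -875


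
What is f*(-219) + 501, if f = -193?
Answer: 42768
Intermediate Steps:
f*(-219) + 501 = -193*(-219) + 501 = 42267 + 501 = 42768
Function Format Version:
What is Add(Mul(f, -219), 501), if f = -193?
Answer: 42768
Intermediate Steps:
Add(Mul(f, -219), 501) = Add(Mul(-193, -219), 501) = Add(42267, 501) = 42768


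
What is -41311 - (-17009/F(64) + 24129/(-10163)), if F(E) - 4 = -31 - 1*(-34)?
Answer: -2765874481/71141 ≈ -38879.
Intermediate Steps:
F(E) = 7 (F(E) = 4 + (-31 - 1*(-34)) = 4 + (-31 + 34) = 4 + 3 = 7)
-41311 - (-17009/F(64) + 24129/(-10163)) = -41311 - (-17009/7 + 24129/(-10163)) = -41311 - (-17009*1/7 + 24129*(-1/10163)) = -41311 - (-17009/7 - 24129/10163) = -41311 - 1*(-173031370/71141) = -41311 + 173031370/71141 = -2765874481/71141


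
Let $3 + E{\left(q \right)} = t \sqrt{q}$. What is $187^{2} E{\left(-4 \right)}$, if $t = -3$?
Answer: $-104907 - 209814 i \approx -1.0491 \cdot 10^{5} - 2.0981 \cdot 10^{5} i$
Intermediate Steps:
$E{\left(q \right)} = -3 - 3 \sqrt{q}$
$187^{2} E{\left(-4 \right)} = 187^{2} \left(-3 - 3 \sqrt{-4}\right) = 34969 \left(-3 - 3 \cdot 2 i\right) = 34969 \left(-3 - 6 i\right) = -104907 - 209814 i$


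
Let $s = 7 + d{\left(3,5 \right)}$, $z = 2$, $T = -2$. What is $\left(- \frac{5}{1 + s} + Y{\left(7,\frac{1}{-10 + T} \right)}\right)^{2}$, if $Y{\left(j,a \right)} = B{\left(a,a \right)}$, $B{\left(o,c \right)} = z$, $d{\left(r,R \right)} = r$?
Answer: $\frac{289}{121} \approx 2.3884$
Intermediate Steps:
$B{\left(o,c \right)} = 2$
$s = 10$ ($s = 7 + 3 = 10$)
$Y{\left(j,a \right)} = 2$
$\left(- \frac{5}{1 + s} + Y{\left(7,\frac{1}{-10 + T} \right)}\right)^{2} = \left(- \frac{5}{1 + 10} + 2\right)^{2} = \left(- \frac{5}{11} + 2\right)^{2} = \left(\frac{17}{11}\right)^{2} = \frac{289}{121}$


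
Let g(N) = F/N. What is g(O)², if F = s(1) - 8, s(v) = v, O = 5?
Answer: 49/25 ≈ 1.9600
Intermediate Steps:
F = -7 (F = 1 - 8 = -7)
g(N) = -7/N
g(O)² = (-7/5)² = 49/25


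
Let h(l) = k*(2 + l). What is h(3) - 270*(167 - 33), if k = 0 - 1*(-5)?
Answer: -36155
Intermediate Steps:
k = 5 (k = 0 + 5 = 5)
h(l) = 10 + 5*l (h(l) = 5*(2 + l) = 10 + 5*l)
h(3) - 270*(167 - 33) = (10 + 5*3) - 270*(167 - 33) = (10 + 15) - 270*134 = 25 - 36180 = -36155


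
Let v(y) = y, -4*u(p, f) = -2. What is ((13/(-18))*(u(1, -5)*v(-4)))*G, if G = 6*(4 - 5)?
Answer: -26/3 ≈ -8.6667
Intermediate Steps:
u(p, f) = 1/2 (u(p, f) = -1/4*(-2) = 1/2)
G = -6 (G = 6*(-1) = -6)
((13/(-18))*(u(1, -5)*v(-4)))*G = ((13/(-18))*((1/2)*(-4)))*(-6) = ((13*(-1/18))*(-2))*(-6) = -13/18*(-2)*(-6) = (13/9)*(-6) = -26/3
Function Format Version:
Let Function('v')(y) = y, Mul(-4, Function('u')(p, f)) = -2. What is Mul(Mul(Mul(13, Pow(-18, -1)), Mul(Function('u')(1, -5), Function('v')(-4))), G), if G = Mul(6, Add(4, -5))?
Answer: Rational(-26, 3) ≈ -8.6667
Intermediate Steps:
Function('u')(p, f) = Rational(1, 2) (Function('u')(p, f) = Mul(Rational(-1, 4), -2) = Rational(1, 2))
G = -6 (G = Mul(6, -1) = -6)
Mul(Mul(Mul(13, Pow(-18, -1)), Mul(Function('u')(1, -5), Function('v')(-4))), G) = Mul(Mul(Mul(13, Pow(-18, -1)), Mul(Rational(1, 2), -4)), -6) = Mul(Mul(Mul(13, Rational(-1, 18)), -2), -6) = Mul(Mul(Rational(-13, 18), -2), -6) = Mul(Rational(13, 9), -6) = Rational(-26, 3)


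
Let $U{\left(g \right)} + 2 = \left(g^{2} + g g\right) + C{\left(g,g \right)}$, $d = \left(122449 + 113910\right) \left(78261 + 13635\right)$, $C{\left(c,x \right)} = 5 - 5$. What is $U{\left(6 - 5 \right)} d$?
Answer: $0$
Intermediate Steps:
$C{\left(c,x \right)} = 0$ ($C{\left(c,x \right)} = 5 - 5 = 0$)
$d = 21720446664$ ($d = 236359 \cdot 91896 = 21720446664$)
$U{\left(g \right)} = -2 + 2 g^{2}$ ($U{\left(g \right)} = -2 + \left(\left(g^{2} + g g\right) + 0\right) = -2 + \left(\left(g^{2} + g^{2}\right) + 0\right) = -2 + \left(2 g^{2} + 0\right) = -2 + 2 g^{2}$)
$U{\left(6 - 5 \right)} d = \left(-2 + 2 \left(6 - 5\right)^{2}\right) 21720446664 = \left(-2 + 2 \cdot 1^{2}\right) 21720446664 = \left(-2 + 2 \cdot 1\right) 21720446664 = \left(-2 + 2\right) 21720446664 = 0 \cdot 21720446664 = 0$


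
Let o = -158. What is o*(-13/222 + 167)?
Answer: -2927819/111 ≈ -26377.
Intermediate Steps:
o*(-13/222 + 167) = -158*(-13/222 + 167) = -158*37061/222 = -2927819/111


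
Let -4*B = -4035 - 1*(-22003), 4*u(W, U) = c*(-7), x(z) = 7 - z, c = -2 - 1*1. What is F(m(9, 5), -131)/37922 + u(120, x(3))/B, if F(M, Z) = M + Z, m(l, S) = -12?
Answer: -1682893/340691248 ≈ -0.0049396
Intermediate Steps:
c = -3 (c = -2 - 1 = -3)
u(W, U) = 21/4 (u(W, U) = (-3*(-7))/4 = (¼)*21 = 21/4)
B = -4492 (B = -(-4035 - 1*(-22003))/4 = -(-4035 + 22003)/4 = -¼*17968 = -4492)
F(m(9, 5), -131)/37922 + u(120, x(3))/B = (-12 - 131)/37922 + (21/4)/(-4492) = -143*1/37922 + (21/4)*(-1/4492) = -143/37922 - 21/17968 = -1682893/340691248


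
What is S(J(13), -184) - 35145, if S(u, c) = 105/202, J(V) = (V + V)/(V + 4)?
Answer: -7099185/202 ≈ -35145.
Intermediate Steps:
J(V) = 2*V/(4 + V) (J(V) = (2*V)/(4 + V) = 2*V/(4 + V))
S(u, c) = 105/202 (S(u, c) = 105*(1/202) = 105/202)
S(J(13), -184) - 35145 = 105/202 - 35145 = -7099185/202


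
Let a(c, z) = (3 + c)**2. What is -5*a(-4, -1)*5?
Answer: -25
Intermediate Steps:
-5*a(-4, -1)*5 = -5*(3 - 4)**2*5 = -5*(-1)**2*5 = -5*1*5 = -5*5 = -25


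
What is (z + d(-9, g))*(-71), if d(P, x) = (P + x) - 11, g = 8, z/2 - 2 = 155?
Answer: -21442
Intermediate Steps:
z = 314 (z = 4 + 2*155 = 4 + 310 = 314)
d(P, x) = -11 + P + x
(z + d(-9, g))*(-71) = (314 + (-11 - 9 + 8))*(-71) = (314 - 12)*(-71) = 302*(-71) = -21442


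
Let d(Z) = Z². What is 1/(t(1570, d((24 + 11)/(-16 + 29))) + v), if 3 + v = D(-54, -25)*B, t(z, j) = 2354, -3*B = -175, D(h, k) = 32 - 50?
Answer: 1/1301 ≈ 0.00076864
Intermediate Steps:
D(h, k) = -18
B = 175/3 (B = -⅓*(-175) = 175/3 ≈ 58.333)
v = -1053 (v = -3 - 18*175/3 = -3 - 1050 = -1053)
1/(t(1570, d((24 + 11)/(-16 + 29))) + v) = 1/(2354 - 1053) = 1/1301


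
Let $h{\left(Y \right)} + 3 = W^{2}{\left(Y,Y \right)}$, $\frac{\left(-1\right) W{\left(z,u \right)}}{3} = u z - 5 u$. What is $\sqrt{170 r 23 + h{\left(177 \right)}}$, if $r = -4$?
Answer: $\sqrt{8341518581} \approx 91332.0$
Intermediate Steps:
$W{\left(z,u \right)} = 15 u - 3 u z$ ($W{\left(z,u \right)} = - 3 \left(u z - 5 u\right) = - 3 \left(- 5 u + u z\right) = 15 u - 3 u z$)
$h{\left(Y \right)} = -3 + 9 Y^{2} \left(5 - Y\right)^{2}$ ($h{\left(Y \right)} = -3 + \left(3 Y \left(5 - Y\right)\right)^{2} = -3 + 9 Y^{2} \left(5 - Y\right)^{2}$)
$\sqrt{170 r 23 + h{\left(177 \right)}} = \sqrt{170 \left(-4\right) 23 - \left(3 - 9 \cdot 177^{2} \left(-5 + 177\right)^{2}\right)} = \sqrt{\left(-680\right) 23 - \left(3 - 281961 \cdot 172^{2}\right)} = \sqrt{-15640 - \left(3 - 8341534224\right)} = \sqrt{-15640 + \left(-3 + 8341534224\right)} = \sqrt{-15640 + 8341534221} = \sqrt{8341518581}$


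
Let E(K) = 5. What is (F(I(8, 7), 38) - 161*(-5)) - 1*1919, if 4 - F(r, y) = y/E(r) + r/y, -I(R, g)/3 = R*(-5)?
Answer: -106472/95 ≈ -1120.8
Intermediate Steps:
I(R, g) = 15*R (I(R, g) = -3*R*(-5) = -(-15)*R = 15*R)
F(r, y) = 4 - y/5 - r/y (F(r, y) = 4 - (y/5 + r/y) = 4 + (-y/5 - r/y) = 4 - y/5 - r/y)
(F(I(8, 7), 38) - 161*(-5)) - 1*1919 = ((4 - ⅕*38 - 1*15*8/38) - 161*(-5)) - 1*1919 = ((4 - 38/5 - 1*120*1/38) - 1*(-805)) - 1919 = ((4 - 38/5 - 60/19) + 805) - 1919 = (-642/95 + 805) - 1919 = 75833/95 - 1919 = -106472/95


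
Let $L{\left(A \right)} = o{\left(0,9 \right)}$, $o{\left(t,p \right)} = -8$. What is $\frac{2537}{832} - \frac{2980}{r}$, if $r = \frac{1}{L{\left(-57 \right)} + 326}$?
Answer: $- \frac{788433943}{832} \approx -9.4764 \cdot 10^{5}$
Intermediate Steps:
$L{\left(A \right)} = -8$
$r = \frac{1}{318}$ ($r = \frac{1}{-8 + 326} = \frac{1}{318} \approx 0.0031447$)
$\frac{2537}{832} - \frac{2980}{r} = \frac{2537}{832} - 2980 \frac{1}{\frac{1}{318}} = 2537 \cdot \frac{1}{832} - 947640 = \frac{2537}{832} - 947640 = - \frac{788433943}{832}$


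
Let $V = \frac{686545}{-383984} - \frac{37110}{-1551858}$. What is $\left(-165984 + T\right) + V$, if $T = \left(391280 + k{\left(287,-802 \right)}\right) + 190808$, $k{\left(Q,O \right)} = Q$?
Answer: $\frac{41353602745595997}{99314773712} \approx 4.1639 \cdot 10^{5}$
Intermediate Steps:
$V = - \frac{175195117395}{99314773712}$ ($V = 686545 \left(- \frac{1}{383984}\right) - - \frac{6185}{258643} = - \frac{686545}{383984} + \frac{6185}{258643} = - \frac{175195117395}{99314773712} \approx -1.764$)
$T = 582375$ ($T = \left(391280 + 287\right) + 190808 = 391567 + 190808 = 582375$)
$\left(-165984 + T\right) + V = \left(-165984 + 582375\right) - \frac{175195117395}{99314773712} = 416391 - \frac{175195117395}{99314773712} = \frac{41353602745595997}{99314773712}$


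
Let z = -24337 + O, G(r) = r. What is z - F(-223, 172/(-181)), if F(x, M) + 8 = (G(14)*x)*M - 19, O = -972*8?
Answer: -6344550/181 ≈ -35053.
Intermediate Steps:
O = -7776
F(x, M) = -27 + 14*M*x (F(x, M) = -8 + ((14*x)*M - 19) = -8 + (14*M*x - 19) = -8 + (-19 + 14*M*x) = -27 + 14*M*x)
z = -32113 (z = -24337 - 7776 = -32113)
z - F(-223, 172/(-181)) = -32113 - (-27 + 14*(172/(-181))*(-223)) = -32113 - (-27 + 14*(172*(-1/181))*(-223)) = -32113 - (-27 + 14*(-172/181)*(-223)) = -32113 - (-27 + 536984/181) = -32113 - 1*532097/181 = -32113 - 532097/181 = -6344550/181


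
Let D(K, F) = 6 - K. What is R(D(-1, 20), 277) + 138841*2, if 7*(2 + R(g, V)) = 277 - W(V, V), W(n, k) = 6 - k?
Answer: 1944308/7 ≈ 2.7776e+5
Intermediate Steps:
R(g, V) = 257/7 + V/7 (R(g, V) = -2 + (277 - (6 - V))/7 = -2 + (277 + (-6 + V))/7 = -2 + (271 + V)/7 = -2 + (271/7 + V/7) = 257/7 + V/7)
R(D(-1, 20), 277) + 138841*2 = (257/7 + (⅐)*277) + 138841*2 = (257/7 + 277/7) + 277682 = 534/7 + 277682 = 1944308/7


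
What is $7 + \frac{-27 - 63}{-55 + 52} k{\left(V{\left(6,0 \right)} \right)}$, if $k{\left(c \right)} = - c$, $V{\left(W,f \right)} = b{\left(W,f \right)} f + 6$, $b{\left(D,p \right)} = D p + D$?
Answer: $-173$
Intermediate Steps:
$b{\left(D,p \right)} = D + D p$
$V{\left(W,f \right)} = 6 + W f \left(1 + f\right)$ ($V{\left(W,f \right)} = W \left(1 + f\right) f + 6 = W f \left(1 + f\right) + 6 = 6 + W f \left(1 + f\right)$)
$7 + \frac{-27 - 63}{-55 + 52} k{\left(V{\left(6,0 \right)} \right)} = 7 + \frac{-27 - 63}{-55 + 52} \left(- (6 + 6 \cdot 0 \left(1 + 0\right))\right) = 7 + - \frac{90}{-3} \left(- (6 + 6 \cdot 0 \cdot 1)\right) = 7 + \left(-90\right) \left(- \frac{1}{3}\right) \left(- (6 + 0)\right) = 7 + 30 \left(\left(-1\right) 6\right) = 7 + 30 \left(-6\right) = 7 - 180 = -173$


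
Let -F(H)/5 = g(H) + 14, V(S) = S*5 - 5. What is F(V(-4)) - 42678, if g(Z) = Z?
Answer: -42623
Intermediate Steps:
V(S) = -5 + 5*S (V(S) = 5*S - 5 = -5 + 5*S)
F(H) = -70 - 5*H (F(H) = -5*(H + 14) = -5*(14 + H) = -70 - 5*H)
F(V(-4)) - 42678 = (-70 - 5*(-5 + 5*(-4))) - 42678 = (-70 - 5*(-5 - 20)) - 42678 = (-70 - 5*(-25)) - 42678 = (-70 + 125) - 42678 = 55 - 42678 = -42623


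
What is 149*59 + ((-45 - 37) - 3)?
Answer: 8706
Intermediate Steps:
149*59 + ((-45 - 37) - 3) = 8791 + (-82 - 3) = 8791 - 85 = 8706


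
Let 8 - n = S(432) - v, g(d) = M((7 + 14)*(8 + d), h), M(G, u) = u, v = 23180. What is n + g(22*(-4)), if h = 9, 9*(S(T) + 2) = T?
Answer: 23151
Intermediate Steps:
S(T) = -2 + T/9
g(d) = 9
n = 23142 (n = 8 - ((-2 + (⅑)*432) - 1*23180) = 8 - ((-2 + 48) - 23180) = 8 - (46 - 23180) = 8 - 1*(-23134) = 8 + 23134 = 23142)
n + g(22*(-4)) = 23142 + 9 = 23151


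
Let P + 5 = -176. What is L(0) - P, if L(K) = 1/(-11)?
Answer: 1990/11 ≈ 180.91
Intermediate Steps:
L(K) = -1/11
P = -181 (P = -5 - 176 = -181)
L(0) - P = -1/11 - 1*(-181) = -1/11 + 181 = 1990/11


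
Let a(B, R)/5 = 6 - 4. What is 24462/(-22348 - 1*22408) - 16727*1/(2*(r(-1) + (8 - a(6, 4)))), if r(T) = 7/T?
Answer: 93524162/100701 ≈ 928.73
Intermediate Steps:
a(B, R) = 10 (a(B, R) = 5*(6 - 4) = 5*2 = 10)
24462/(-22348 - 1*22408) - 16727*1/(2*(r(-1) + (8 - a(6, 4)))) = 24462/(-22348 - 1*22408) - 16727*1/(2*(7/(-1) + (8 - 1*10))) = 24462/(-22348 - 22408) - 16727*1/(2*(7*(-1) + (8 - 10))) = 24462/(-44756) - 16727*1/(2*(-7 - 2)) = 24462*(-1/44756) - 16727/(2*(-9)) = -12231/22378 - 16727/(-18) = -12231/22378 - 16727*(-1/18) = -12231/22378 + 16727/18 = 93524162/100701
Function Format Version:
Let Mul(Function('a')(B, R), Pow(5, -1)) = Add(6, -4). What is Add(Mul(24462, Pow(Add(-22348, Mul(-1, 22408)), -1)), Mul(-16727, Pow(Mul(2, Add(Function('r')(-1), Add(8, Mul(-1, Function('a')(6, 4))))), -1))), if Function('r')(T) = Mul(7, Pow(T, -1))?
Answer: Rational(93524162, 100701) ≈ 928.73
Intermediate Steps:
Function('a')(B, R) = 10 (Function('a')(B, R) = Mul(5, Add(6, -4)) = Mul(5, 2) = 10)
Add(Mul(24462, Pow(Add(-22348, Mul(-1, 22408)), -1)), Mul(-16727, Pow(Mul(2, Add(Function('r')(-1), Add(8, Mul(-1, Function('a')(6, 4))))), -1))) = Add(Mul(24462, Pow(Add(-22348, Mul(-1, 22408)), -1)), Mul(-16727, Pow(Mul(2, Add(Mul(7, Pow(-1, -1)), Add(8, Mul(-1, 10)))), -1))) = Add(Mul(24462, Pow(Add(-22348, -22408), -1)), Mul(-16727, Pow(Mul(2, Add(Mul(7, -1), Add(8, -10))), -1))) = Add(Mul(24462, Pow(-44756, -1)), Mul(-16727, Pow(Mul(2, Add(-7, -2)), -1))) = Add(Mul(24462, Rational(-1, 44756)), Mul(-16727, Pow(Mul(2, -9), -1))) = Add(Rational(-12231, 22378), Mul(-16727, Pow(-18, -1))) = Add(Rational(-12231, 22378), Mul(-16727, Rational(-1, 18))) = Add(Rational(-12231, 22378), Rational(16727, 18)) = Rational(93524162, 100701)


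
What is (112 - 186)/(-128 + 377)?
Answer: -74/249 ≈ -0.29719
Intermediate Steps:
(112 - 186)/(-128 + 377) = -74/249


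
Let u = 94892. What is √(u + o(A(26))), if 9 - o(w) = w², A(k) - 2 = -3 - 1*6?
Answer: 2*√23713 ≈ 307.98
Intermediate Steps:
A(k) = -7 (A(k) = 2 + (-3 - 1*6) = 2 + (-3 - 6) = 2 - 9 = -7)
o(w) = 9 - w²
√(u + o(A(26))) = √(94892 + (9 - 1*(-7)²)) = √(94892 + (9 - 1*49)) = √(94892 + (9 - 49)) = √(94892 - 40) = √94852 = 2*√23713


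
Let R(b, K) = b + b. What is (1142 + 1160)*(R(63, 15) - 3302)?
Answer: -7311152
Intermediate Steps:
R(b, K) = 2*b
(1142 + 1160)*(R(63, 15) - 3302) = (1142 + 1160)*(2*63 - 3302) = 2302*(126 - 3302) = 2302*(-3176) = -7311152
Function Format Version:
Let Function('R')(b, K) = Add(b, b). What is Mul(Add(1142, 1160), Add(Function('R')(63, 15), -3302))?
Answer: -7311152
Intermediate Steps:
Function('R')(b, K) = Mul(2, b)
Mul(Add(1142, 1160), Add(Function('R')(63, 15), -3302)) = Mul(Add(1142, 1160), Add(Mul(2, 63), -3302)) = Mul(2302, Add(126, -3302)) = Mul(2302, -3176) = -7311152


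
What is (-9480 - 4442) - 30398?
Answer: -44320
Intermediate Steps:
(-9480 - 4442) - 30398 = -13922 - 30398 = -44320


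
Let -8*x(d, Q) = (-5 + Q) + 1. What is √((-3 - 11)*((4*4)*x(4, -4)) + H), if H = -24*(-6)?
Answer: 4*I*√5 ≈ 8.9443*I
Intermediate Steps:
H = 144
x(d, Q) = ½ - Q/8 (x(d, Q) = -((-5 + Q) + 1)/8 = -(-4 + Q)/8 = ½ - Q/8)
√((-3 - 11)*((4*4)*x(4, -4)) + H) = √((-3 - 11)*((4*4)*(½ - ⅛*(-4))) + 144) = √(-224*(½ + ½) + 144) = √(-224 + 144) = √(-80) = 4*I*√5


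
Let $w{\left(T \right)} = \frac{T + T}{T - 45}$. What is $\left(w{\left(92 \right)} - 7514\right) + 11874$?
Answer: $\frac{205104}{47} \approx 4363.9$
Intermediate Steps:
$w{\left(T \right)} = \frac{2 T}{-45 + T}$
$\left(w{\left(92 \right)} - 7514\right) + 11874 = \left(2 \cdot 92 \frac{1}{-45 + 92} - 7514\right) + 11874 = \left(2 \cdot 92 \cdot \frac{1}{47} - 7514\right) + 11874 = \left(\frac{184}{47} - 7514\right) + 11874 = - \frac{352974}{47} + 11874 = \frac{205104}{47}$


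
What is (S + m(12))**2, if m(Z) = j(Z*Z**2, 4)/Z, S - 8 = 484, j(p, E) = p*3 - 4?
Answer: 7678441/9 ≈ 8.5316e+5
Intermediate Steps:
j(p, E) = -4 + 3*p (j(p, E) = 3*p - 4 = -4 + 3*p)
S = 492 (S = 8 + 484 = 492)
m(Z) = (-4 + 3*Z**3)/Z (m(Z) = (-4 + 3*(Z*Z**2))/Z = (-4 + 3*Z**3)/Z)
(S + m(12))**2 = (492 + (-4 + 3*12**3)/12)**2 = (492 + (-4 + 3*1728)/12)**2 = (492 + (-4 + 5184)/12)**2 = (492 + (1/12)*5180)**2 = (492 + 1295/3)**2 = (2771/3)**2 = 7678441/9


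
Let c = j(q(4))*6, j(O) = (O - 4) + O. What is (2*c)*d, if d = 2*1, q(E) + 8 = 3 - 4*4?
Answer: -1104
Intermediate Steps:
q(E) = -21 (q(E) = -8 + (3 - 4*4) = -8 + (3 - 16) = -8 - 13 = -21)
j(O) = -4 + 2*O (j(O) = (-4 + O) + O = -4 + 2*O)
d = 2
c = -276 (c = (-4 + 2*(-21))*6 = (-4 - 42)*6 = -46*6 = -276)
(2*c)*d = (2*(-276))*2 = -552*2 = -1104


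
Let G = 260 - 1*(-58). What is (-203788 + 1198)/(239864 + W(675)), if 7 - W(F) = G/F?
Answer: -45582750/53970869 ≈ -0.84458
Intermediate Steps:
G = 318 (G = 260 + 58 = 318)
W(F) = 7 - 318/F
(-203788 + 1198)/(239864 + W(675)) = (-203788 + 1198)/(239864 + (7 - 318/675)) = -202590/(239864 + (7 - 318*1/675)) = -202590/(239864 + (7 - 106/225)) = -202590/(239864 + 1469/225) = -202590/53970869/225 = -202590*225/53970869 = -45582750/53970869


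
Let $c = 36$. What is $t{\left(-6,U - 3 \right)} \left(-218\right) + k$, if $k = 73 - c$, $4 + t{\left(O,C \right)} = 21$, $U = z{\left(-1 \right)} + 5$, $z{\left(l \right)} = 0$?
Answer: $-3669$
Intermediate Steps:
$U = 5$ ($U = 0 + 5 = 5$)
$t{\left(O,C \right)} = 17$ ($t{\left(O,C \right)} = -4 + 21 = 17$)
$k = 37$ ($k = 73 - 36 = 37$)
$t{\left(-6,U - 3 \right)} \left(-218\right) + k = 17 \left(-218\right) + 37 = -3706 + 37 = -3669$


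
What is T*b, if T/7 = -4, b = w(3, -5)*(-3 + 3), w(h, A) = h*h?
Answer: 0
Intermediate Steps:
w(h, A) = h²
b = 0 (b = 3²*(-3 + 3) = 9*0 = 0)
T = -28 (T = 7*(-4) = -28)
T*b = -28*0 = 0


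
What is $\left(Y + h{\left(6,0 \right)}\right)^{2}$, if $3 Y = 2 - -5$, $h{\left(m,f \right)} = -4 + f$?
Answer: $\frac{25}{9} \approx 2.7778$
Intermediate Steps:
$Y = \frac{7}{3}$ ($Y = \frac{2 - -5}{3} = \frac{2 + 5}{3} = \frac{1}{3} \cdot 7 = \frac{7}{3} \approx 2.3333$)
$\left(Y + h{\left(6,0 \right)}\right)^{2} = \left(\frac{7}{3} + \left(-4 + 0\right)\right)^{2} = \left(\frac{7}{3} - 4\right)^{2} = \left(- \frac{5}{3}\right)^{2} = \frac{25}{9}$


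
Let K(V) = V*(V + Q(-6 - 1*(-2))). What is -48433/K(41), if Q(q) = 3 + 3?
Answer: -48433/1927 ≈ -25.134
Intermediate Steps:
Q(q) = 6
K(V) = V*(6 + V) (K(V) = V*(V + 6) = V*(6 + V))
-48433/K(41) = -48433*1/(41*(6 + 41)) = -48433/(41*47) = -48433/1927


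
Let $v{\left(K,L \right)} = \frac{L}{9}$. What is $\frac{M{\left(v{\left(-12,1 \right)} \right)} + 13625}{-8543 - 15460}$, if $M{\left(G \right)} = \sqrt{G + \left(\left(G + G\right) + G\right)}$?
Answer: $- \frac{40877}{72009} \approx -0.56767$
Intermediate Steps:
$v{\left(K,L \right)} = \frac{L}{9}$ ($v{\left(K,L \right)} = L \frac{1}{9} = \frac{L}{9}$)
$M{\left(G \right)} = 2 \sqrt{G}$ ($M{\left(G \right)} = \sqrt{G + \left(2 G + G\right)} = \sqrt{G + 3 G} = \sqrt{4 G} = 2 \sqrt{G}$)
$\frac{M{\left(v{\left(-12,1 \right)} \right)} + 13625}{-8543 - 15460} = \frac{2 \sqrt{\frac{1}{9} \cdot 1} + 13625}{-8543 - 15460} = \frac{\frac{2}{3} + 13625}{-24003} = \left(2 \cdot \frac{1}{3} + 13625\right) \left(- \frac{1}{24003}\right) = \left(\frac{2}{3} + 13625\right) \left(- \frac{1}{24003}\right) = \frac{40877}{3} \left(- \frac{1}{24003}\right) = - \frac{40877}{72009}$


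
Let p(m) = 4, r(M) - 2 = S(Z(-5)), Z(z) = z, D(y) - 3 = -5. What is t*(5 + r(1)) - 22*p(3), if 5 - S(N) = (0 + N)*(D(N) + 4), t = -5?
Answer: -198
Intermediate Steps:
D(y) = -2 (D(y) = 3 - 5 = -2)
S(N) = 5 - 2*N (S(N) = 5 - (0 + N)*(-2 + 4) = 5 - N*2 = 5 - 2*N)
r(M) = 17 (r(M) = 2 + (5 - 2*(-5)) = 2 + (5 + 10) = 2 + 15 = 17)
t*(5 + r(1)) - 22*p(3) = -5*(5 + 17) - 22*4 = -5*22 - 88 = -110 - 88 = -198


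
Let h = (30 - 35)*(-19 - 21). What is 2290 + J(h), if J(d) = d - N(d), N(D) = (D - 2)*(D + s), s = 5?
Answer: -38100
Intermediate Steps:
h = 200 (h = -5*(-40) = 200)
N(D) = (-2 + D)*(5 + D) (N(D) = (D - 2)*(D + 5) = (-2 + D)*(5 + D))
J(d) = 10 - d² - 2*d (J(d) = d - (-10 + d² + 3*d) = d + (10 - d² - 3*d) = 10 - d² - 2*d)
2290 + J(h) = 2290 + (10 - 1*200² - 2*200) = 2290 + (10 - 1*40000 - 400) = 2290 + (10 - 40000 - 400) = 2290 - 40390 = -38100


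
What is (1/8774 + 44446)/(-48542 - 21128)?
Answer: -77993841/122256916 ≈ -0.63795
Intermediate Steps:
(1/8774 + 44446)/(-48542 - 21128) = (1/8774 + 44446)/(-69670) = (389969205/8774)*(-1/69670) = -77993841/122256916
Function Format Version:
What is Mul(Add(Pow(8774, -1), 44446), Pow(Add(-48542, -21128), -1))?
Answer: Rational(-77993841, 122256916) ≈ -0.63795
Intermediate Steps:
Mul(Add(Pow(8774, -1), 44446), Pow(Add(-48542, -21128), -1)) = Mul(Add(Rational(1, 8774), 44446), Pow(-69670, -1)) = Mul(Rational(389969205, 8774), Rational(-1, 69670)) = Rational(-77993841, 122256916)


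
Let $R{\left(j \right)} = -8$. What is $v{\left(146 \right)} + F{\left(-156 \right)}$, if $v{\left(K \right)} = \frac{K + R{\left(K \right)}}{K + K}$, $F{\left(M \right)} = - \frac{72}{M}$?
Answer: $\frac{1773}{1898} \approx 0.93414$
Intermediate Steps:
$v{\left(K \right)} = \frac{-8 + K}{2 K}$ ($v{\left(K \right)} = \frac{K - 8}{K + K} = \frac{-8 + K}{2 K}$)
$v{\left(146 \right)} + F{\left(-156 \right)} = \frac{-8 + 146}{2 \cdot 146} - \frac{72}{-156} = \frac{1}{2} \cdot \frac{1}{146} \cdot 138 - - \frac{6}{13} = \frac{69}{146} + \frac{6}{13} = \frac{1773}{1898}$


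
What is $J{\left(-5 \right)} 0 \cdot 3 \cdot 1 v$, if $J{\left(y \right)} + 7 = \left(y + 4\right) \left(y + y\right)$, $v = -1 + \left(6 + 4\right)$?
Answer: $0$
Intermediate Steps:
$v = 9$ ($v = -1 + 10 = 9$)
$J{\left(y \right)} = -7 + 2 y \left(4 + y\right)$ ($J{\left(y \right)} = -7 + \left(y + 4\right) \left(y + y\right) = -7 + \left(4 + y\right) 2 y = -7 + 2 y \left(4 + y\right)$)
$J{\left(-5 \right)} 0 \cdot 3 \cdot 1 v = \left(-7 + 2 \left(-5\right)^{2} + 8 \left(-5\right)\right) 0 \cdot 3 \cdot 1 \cdot 9 = \left(-7 + 2 \cdot 25 - 40\right) 0 \cdot 3 \cdot 9 = \left(-7 + 50 - 40\right) 0 \cdot 27 = 3 \cdot 0 \cdot 27 = 0 \cdot 27 = 0$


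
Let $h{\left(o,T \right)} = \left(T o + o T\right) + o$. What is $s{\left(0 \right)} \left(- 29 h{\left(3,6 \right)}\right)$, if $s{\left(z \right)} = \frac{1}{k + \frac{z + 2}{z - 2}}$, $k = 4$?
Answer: $-377$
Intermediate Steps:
$h{\left(o,T \right)} = o + 2 T o$ ($h{\left(o,T \right)} = \left(T o + T o\right) + o = 2 T o + o = o + 2 T o$)
$s{\left(z \right)} = \frac{1}{4 + \frac{2 + z}{-2 + z}}$ ($s{\left(z \right)} = \frac{1}{4 + \frac{z + 2}{z - 2}} = \frac{1}{4 + \frac{2 + z}{-2 + z}}$)
$s{\left(0 \right)} \left(- 29 h{\left(3,6 \right)}\right) = \frac{-2 + 0}{-6 + 5 \cdot 0} \left(- 29 \cdot 3 \left(1 + 2 \cdot 6\right)\right) = \frac{1}{-6 + 0} \left(-2\right) \left(- 29 \cdot 3 \left(1 + 12\right)\right) = \frac{1}{-6} \left(-2\right) \left(- 29 \cdot 3 \cdot 13\right) = \left(- \frac{1}{6}\right) \left(-2\right) \left(\left(-29\right) 39\right) = \frac{1}{3} \left(-1131\right) = -377$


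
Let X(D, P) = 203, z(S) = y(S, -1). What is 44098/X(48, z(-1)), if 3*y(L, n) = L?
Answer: 44098/203 ≈ 217.23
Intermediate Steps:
y(L, n) = L/3
z(S) = S/3
44098/X(48, z(-1)) = 44098/203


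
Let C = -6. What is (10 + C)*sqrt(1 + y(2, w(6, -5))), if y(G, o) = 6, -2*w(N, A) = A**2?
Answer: 4*sqrt(7) ≈ 10.583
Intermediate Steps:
w(N, A) = -A**2/2
(10 + C)*sqrt(1 + y(2, w(6, -5))) = (10 - 6)*sqrt(1 + 6) = 4*sqrt(7)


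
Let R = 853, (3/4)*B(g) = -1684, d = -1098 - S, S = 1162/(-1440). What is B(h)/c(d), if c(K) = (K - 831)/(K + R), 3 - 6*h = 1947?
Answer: -1184316784/4164897 ≈ -284.36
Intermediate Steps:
h = -324 (h = ½ - ⅙*1947 = ½ - 649/2 = -324)
S = -581/720 (S = 1162*(-1/1440) = -581/720 ≈ -0.80694)
d = -789979/720 (d = -1098 - 1*(-581/720) = -1098 + 581/720 = -789979/720 ≈ -1097.2)
B(g) = -6736/3 (B(g) = (4/3)*(-1684) = -6736/3)
c(K) = (-831 + K)/(853 + K) (c(K) = (K - 831)/(K + 853) = (-831 + K)/(853 + K))
B(h)/c(d) = -6736*(853 - 789979/720)/(-831 - 789979/720)/3 = -6736/(3*(-1388299/720/(-175819/720))) = -6736/(3*((-720/175819*(-1388299/720)))) = -6736/(3*1388299/175819) = -6736/3*175819/1388299 = -1184316784/4164897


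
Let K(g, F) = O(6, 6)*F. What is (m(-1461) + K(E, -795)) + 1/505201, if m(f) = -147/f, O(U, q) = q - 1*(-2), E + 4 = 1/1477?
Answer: -1564744405984/246032887 ≈ -6359.9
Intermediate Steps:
E = -5907/1477 (E = -4 + 1/1477 = -5907/1477 ≈ -3.9993)
O(U, q) = 2 + q (O(U, q) = q + 2 = 2 + q)
K(g, F) = 8*F (K(g, F) = (2 + 6)*F = 8*F)
(m(-1461) + K(E, -795)) + 1/505201 = (-147/(-1461) + 8*(-795)) + 1/505201 = (-147*(-1/1461) - 6360) + 1/505201 = (49/487 - 6360) + 1/505201 = -3097271/487 + 1/505201 = -1564744405984/246032887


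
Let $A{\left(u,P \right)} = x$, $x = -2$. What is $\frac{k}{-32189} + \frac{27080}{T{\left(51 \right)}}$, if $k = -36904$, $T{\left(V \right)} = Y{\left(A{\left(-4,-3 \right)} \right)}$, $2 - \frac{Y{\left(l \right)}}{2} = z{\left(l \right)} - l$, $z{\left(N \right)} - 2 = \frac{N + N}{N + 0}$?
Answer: $- \frac{108922861}{32189} \approx -3383.9$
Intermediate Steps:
$z{\left(N \right)} = 4$ ($z{\left(N \right)} = 2 + \frac{N + N}{N + 0} = 2 + \frac{2 N}{N} = 2 + 2 = 4$)
$A{\left(u,P \right)} = -2$
$Y{\left(l \right)} = -4 + 2 l$ ($Y{\left(l \right)} = 4 - 2 \left(4 - l\right) = 4 + \left(-8 + 2 l\right) = -4 + 2 l$)
$T{\left(V \right)} = -8$ ($T{\left(V \right)} = -4 + 2 \left(-2\right) = -4 - 4 = -8$)
$\frac{k}{-32189} + \frac{27080}{T{\left(51 \right)}} = - \frac{36904}{-32189} + \frac{27080}{-8} = \left(-36904\right) \left(- \frac{1}{32189}\right) + 27080 \left(- \frac{1}{8}\right) = \frac{36904}{32189} - 3385 = - \frac{108922861}{32189}$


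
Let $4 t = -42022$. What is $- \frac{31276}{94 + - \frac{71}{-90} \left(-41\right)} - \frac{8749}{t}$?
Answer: $- \frac{59045506838}{116590039} \approx -506.44$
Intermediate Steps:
$t = - \frac{21011}{2}$ ($t = \frac{1}{4} \left(-42022\right) = - \frac{21011}{2} \approx -10506.0$)
$- \frac{31276}{94 + - \frac{71}{-90} \left(-41\right)} - \frac{8749}{t} = - \frac{31276}{94 + - \frac{71}{-90} \left(-41\right)} - \frac{8749}{- \frac{21011}{2}} = - \frac{31276}{94 + \left(-71\right) \left(- \frac{1}{90}\right) \left(-41\right)} - - \frac{17498}{21011} = - \frac{31276}{94 + \frac{71}{90} \left(-41\right)} + \frac{17498}{21011} = - \frac{31276}{94 - \frac{2911}{90}} + \frac{17498}{21011} = - \frac{31276}{\frac{5549}{90}} + \frac{17498}{21011} = \left(-31276\right) \frac{90}{5549} + \frac{17498}{21011} = - \frac{2814840}{5549} + \frac{17498}{21011} = - \frac{59045506838}{116590039}$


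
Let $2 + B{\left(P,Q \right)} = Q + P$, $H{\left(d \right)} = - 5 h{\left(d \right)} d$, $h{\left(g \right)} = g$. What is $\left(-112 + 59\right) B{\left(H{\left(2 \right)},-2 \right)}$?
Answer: $1272$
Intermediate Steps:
$H{\left(d \right)} = - 5 d^{2}$ ($H{\left(d \right)} = - 5 d d = - 5 d^{2}$)
$B{\left(P,Q \right)} = -2 + P + Q$ ($B{\left(P,Q \right)} = -2 + \left(Q + P\right) = -2 + \left(P + Q\right) = -2 + P + Q$)
$\left(-112 + 59\right) B{\left(H{\left(2 \right)},-2 \right)} = \left(-112 + 59\right) \left(-2 - 5 \cdot 2^{2} - 2\right) = - 53 \left(-2 - 20 - 2\right) = \left(-53\right) \left(-24\right) = 1272$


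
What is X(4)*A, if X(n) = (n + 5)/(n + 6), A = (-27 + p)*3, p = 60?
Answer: 891/10 ≈ 89.100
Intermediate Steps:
A = 99 (A = (-27 + 60)*3 = 33*3 = 99)
X(n) = (5 + n)/(6 + n)
X(4)*A = ((5 + 4)/(6 + 4))*99 = (9/10)*99 = 891/10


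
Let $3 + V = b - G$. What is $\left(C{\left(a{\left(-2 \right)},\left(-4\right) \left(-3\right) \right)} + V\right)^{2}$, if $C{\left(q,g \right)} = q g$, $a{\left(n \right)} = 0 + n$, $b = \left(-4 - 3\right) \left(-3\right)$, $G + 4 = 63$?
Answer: $4225$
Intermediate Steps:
$G = 59$ ($G = -4 + 63 = 59$)
$b = 21$ ($b = \left(-7\right) \left(-3\right) = 21$)
$a{\left(n \right)} = n$
$C{\left(q,g \right)} = g q$
$V = -41$ ($V = -3 + \left(21 - 59\right) = -3 - 38 = -41$)
$\left(C{\left(a{\left(-2 \right)},\left(-4\right) \left(-3\right) \right)} + V\right)^{2} = \left(\left(-4\right) \left(-3\right) \left(-2\right) - 41\right)^{2} = \left(12 \left(-2\right) - 41\right)^{2} = \left(-24 - 41\right)^{2} = \left(-65\right)^{2} = 4225$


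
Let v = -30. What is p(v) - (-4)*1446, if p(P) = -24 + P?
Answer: 5730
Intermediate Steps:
p(v) - (-4)*1446 = (-24 - 30) - (-4)*1446 = -54 - 1*(-5784) = -54 + 5784 = 5730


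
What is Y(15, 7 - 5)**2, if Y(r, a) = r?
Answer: 225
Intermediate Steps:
Y(15, 7 - 5)**2 = 15**2 = 225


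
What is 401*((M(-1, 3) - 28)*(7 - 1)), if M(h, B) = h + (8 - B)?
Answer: -57744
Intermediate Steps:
M(h, B) = 8 + h - B
401*((M(-1, 3) - 28)*(7 - 1)) = 401*(((8 - 1 - 1*3) - 28)*(7 - 1)) = 401*(((8 - 1 - 3) - 28)*6) = 401*((4 - 28)*6) = 401*(-24*6) = 401*(-144) = -57744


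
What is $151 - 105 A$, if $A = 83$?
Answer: $-8564$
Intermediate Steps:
$151 - 105 A = 151 - 8715 = -8564$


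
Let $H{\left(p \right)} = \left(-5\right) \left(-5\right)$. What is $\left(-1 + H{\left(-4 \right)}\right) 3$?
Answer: $72$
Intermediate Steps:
$H{\left(p \right)} = 25$
$\left(-1 + H{\left(-4 \right)}\right) 3 = \left(-1 + 25\right) 3 = 24 \cdot 3 = 72$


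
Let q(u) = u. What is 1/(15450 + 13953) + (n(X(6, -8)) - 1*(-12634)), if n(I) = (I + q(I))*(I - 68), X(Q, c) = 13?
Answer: 329431213/29403 ≈ 11204.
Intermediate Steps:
n(I) = 2*I*(-68 + I) (n(I) = (I + I)*(I - 68) = (2*I)*(-68 + I) = 2*I*(-68 + I))
1/(15450 + 13953) + (n(X(6, -8)) - 1*(-12634)) = 1/(15450 + 13953) + (2*13*(-68 + 13) - 1*(-12634)) = 1/29403 + (2*13*(-55) + 12634) = 1/29403 + (-1430 + 12634) = 1/29403 + 11204 = 329431213/29403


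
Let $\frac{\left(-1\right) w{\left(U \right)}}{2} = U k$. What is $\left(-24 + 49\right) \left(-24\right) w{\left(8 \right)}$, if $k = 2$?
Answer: $19200$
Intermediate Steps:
$w{\left(U \right)} = - 4 U$ ($w{\left(U \right)} = - 2 U 2 = - 2 \cdot 2 U = - 4 U$)
$\left(-24 + 49\right) \left(-24\right) w{\left(8 \right)} = \left(-24 + 49\right) \left(-24\right) \left(\left(-4\right) 8\right) = 25 \left(-24\right) \left(-32\right) = \left(-600\right) \left(-32\right) = 19200$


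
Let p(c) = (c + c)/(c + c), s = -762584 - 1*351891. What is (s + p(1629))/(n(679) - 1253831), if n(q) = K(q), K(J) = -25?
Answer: 557237/626928 ≈ 0.88884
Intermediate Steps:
n(q) = -25
s = -1114475 (s = -762584 - 351891 = -1114475)
p(c) = 1 (p(c) = (2*c)/((2*c)) = (2*c)*(1/(2*c)) = 1)
(s + p(1629))/(n(679) - 1253831) = (-1114475 + 1)/(-25 - 1253831) = -1114474/(-1253856) = -1114474*(-1/1253856) = 557237/626928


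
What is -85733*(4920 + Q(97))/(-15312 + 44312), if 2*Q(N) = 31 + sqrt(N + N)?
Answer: -846270443/58000 - 85733*sqrt(194)/58000 ≈ -14611.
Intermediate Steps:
Q(N) = 31/2 + sqrt(2)*sqrt(N)/2 (Q(N) = (31 + sqrt(N + N))/2 = (31 + sqrt(2*N))/2 = (31 + sqrt(2)*sqrt(N))/2 = 31/2 + sqrt(2)*sqrt(N)/2)
-85733*(4920 + Q(97))/(-15312 + 44312) = -85733*(4920 + (31/2 + sqrt(2)*sqrt(97)/2))/(-15312 + 44312) = -(846270443/58000 + 85733*sqrt(194)/58000) = -85733*(9871/58000 + sqrt(194)/58000) = -846270443/58000 - 85733*sqrt(194)/58000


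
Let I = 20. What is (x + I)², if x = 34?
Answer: 2916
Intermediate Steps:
(x + I)² = (34 + 20)² = 54² = 2916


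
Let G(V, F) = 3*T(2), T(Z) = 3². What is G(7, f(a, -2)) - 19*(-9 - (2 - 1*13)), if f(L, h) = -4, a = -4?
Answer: -11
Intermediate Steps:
T(Z) = 9
G(V, F) = 27 (G(V, F) = 3*9 = 27)
G(7, f(a, -2)) - 19*(-9 - (2 - 1*13)) = 27 - 19*(-9 - (2 - 1*13)) = 27 - 19*(-9 - (2 - 13)) = 27 - 19*(-9 - 1*(-11)) = 27 - 19*(-9 + 11) = 27 - 19*2 = 27 - 38 = -11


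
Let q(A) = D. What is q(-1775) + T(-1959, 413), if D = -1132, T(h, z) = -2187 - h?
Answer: -1360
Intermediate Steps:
q(A) = -1132
q(-1775) + T(-1959, 413) = -1132 + (-2187 - 1*(-1959)) = -1132 + (-2187 + 1959) = -1132 - 228 = -1360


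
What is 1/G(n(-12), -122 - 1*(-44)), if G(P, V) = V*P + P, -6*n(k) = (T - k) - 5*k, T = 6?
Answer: 1/1001 ≈ 0.00099900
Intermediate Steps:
n(k) = -1 + k (n(k) = -((6 - k) - 5*k)/6 = -(6 - 6*k)/6 = -1 + k)
G(P, V) = P + P*V (G(P, V) = P*V + P = P + P*V)
1/G(n(-12), -122 - 1*(-44)) = 1/((-1 - 12)*(1 + (-122 - 1*(-44)))) = 1/(-13*(1 + (-122 + 44))) = 1/(-13*(1 - 78)) = 1/(-13*(-77)) = 1/1001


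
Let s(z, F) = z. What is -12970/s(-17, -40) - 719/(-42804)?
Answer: 555180103/727668 ≈ 762.96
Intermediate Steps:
-12970/s(-17, -40) - 719/(-42804) = -12970/(-17) - 719/(-42804) = -12970*(-1/17) - 719*(-1/42804) = 12970/17 + 719/42804 = 555180103/727668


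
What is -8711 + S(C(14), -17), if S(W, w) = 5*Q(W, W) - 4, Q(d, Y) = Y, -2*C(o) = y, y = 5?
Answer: -17455/2 ≈ -8727.5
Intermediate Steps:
C(o) = -5/2 (C(o) = -½*5 = -5/2)
S(W, w) = -4 + 5*W (S(W, w) = 5*W - 4 = -4 + 5*W)
-8711 + S(C(14), -17) = -8711 + (-4 + 5*(-5/2)) = -8711 + (-4 - 25/2) = -8711 - 33/2 = -17455/2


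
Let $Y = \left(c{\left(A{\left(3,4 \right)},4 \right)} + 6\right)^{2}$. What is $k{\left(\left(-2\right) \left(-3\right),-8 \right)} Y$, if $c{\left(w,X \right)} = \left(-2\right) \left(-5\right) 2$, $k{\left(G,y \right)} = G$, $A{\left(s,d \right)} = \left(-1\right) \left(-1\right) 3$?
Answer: $4056$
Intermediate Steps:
$A{\left(s,d \right)} = 3$ ($A{\left(s,d \right)} = 1 \cdot 3 = 3$)
$c{\left(w,X \right)} = 20$ ($c{\left(w,X \right)} = 10 \cdot 2 = 20$)
$Y = 676$ ($Y = \left(20 + 6\right)^{2} = 26^{2} = 676$)
$k{\left(\left(-2\right) \left(-3\right),-8 \right)} Y = \left(-2\right) \left(-3\right) 676 = 6 \cdot 676 = 4056$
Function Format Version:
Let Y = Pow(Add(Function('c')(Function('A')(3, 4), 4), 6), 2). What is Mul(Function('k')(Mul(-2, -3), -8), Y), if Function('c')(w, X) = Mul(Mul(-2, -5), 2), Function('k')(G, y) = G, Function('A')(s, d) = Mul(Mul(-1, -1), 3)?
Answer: 4056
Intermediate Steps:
Function('A')(s, d) = 3 (Function('A')(s, d) = Mul(1, 3) = 3)
Function('c')(w, X) = 20 (Function('c')(w, X) = Mul(10, 2) = 20)
Y = 676 (Y = Pow(Add(20, 6), 2) = Pow(26, 2) = 676)
Mul(Function('k')(Mul(-2, -3), -8), Y) = Mul(Mul(-2, -3), 676) = Mul(6, 676) = 4056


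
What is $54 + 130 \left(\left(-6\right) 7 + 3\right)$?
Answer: $-5016$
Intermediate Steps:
$54 + 130 \left(\left(-6\right) 7 + 3\right) = 54 + 130 \left(-42 + 3\right) = 54 + 130 \left(-39\right) = 54 - 5070 = -5016$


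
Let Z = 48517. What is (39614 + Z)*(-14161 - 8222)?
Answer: -1972636173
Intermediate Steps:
(39614 + Z)*(-14161 - 8222) = (39614 + 48517)*(-14161 - 8222) = 88131*(-22383) = -1972636173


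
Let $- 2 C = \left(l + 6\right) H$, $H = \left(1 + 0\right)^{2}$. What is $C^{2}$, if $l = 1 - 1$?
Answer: $9$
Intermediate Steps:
$H = 1$ ($H = 1^{2} = 1$)
$l = 0$
$C = -3$ ($C = - \frac{\left(0 + 6\right) 1}{2} = - \frac{6 \cdot 1}{2} = \left(- \frac{1}{2}\right) 6 = -3$)
$C^{2} = \left(-3\right)^{2} = 9$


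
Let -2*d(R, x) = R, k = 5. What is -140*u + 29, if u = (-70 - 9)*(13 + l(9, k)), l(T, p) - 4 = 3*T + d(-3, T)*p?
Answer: 569619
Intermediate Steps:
d(R, x) = -R/2
l(T, p) = 4 + 3*T + 3*p/2 (l(T, p) = 4 + (3*T + (-½*(-3))*p) = 4 + (3*T + 3*p/2) = 4 + 3*T + 3*p/2)
u = -8137/2 (u = (-70 - 9)*(13 + (4 + 3*9 + (3/2)*5)) = -79*(13 + (4 + 27 + 15/2)) = -79*(13 + 77/2) = -79*103/2 = -8137/2 ≈ -4068.5)
-140*u + 29 = -140*(-8137/2) + 29 = 569590 + 29 = 569619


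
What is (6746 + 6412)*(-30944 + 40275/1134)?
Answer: -2846856839/7 ≈ -4.0669e+8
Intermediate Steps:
(6746 + 6412)*(-30944 + 40275/1134) = 13158*(-30944 + 40275*(1/1134)) = 13158*(-30944 + 4475/126) = 13158*(-3894469/126) = -2846856839/7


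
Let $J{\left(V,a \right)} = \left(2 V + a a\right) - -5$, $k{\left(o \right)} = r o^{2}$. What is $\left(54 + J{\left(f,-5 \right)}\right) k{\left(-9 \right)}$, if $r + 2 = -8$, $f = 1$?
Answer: $-69660$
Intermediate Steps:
$r = -10$ ($r = -2 - 8 = -10$)
$k{\left(o \right)} = - 10 o^{2}$
$J{\left(V,a \right)} = 5 + a^{2} + 2 V$ ($J{\left(V,a \right)} = \left(2 V + a^{2}\right) + 5 = \left(a^{2} + 2 V\right) + 5 = 5 + a^{2} + 2 V$)
$\left(54 + J{\left(f,-5 \right)}\right) k{\left(-9 \right)} = \left(54 + \left(5 + \left(-5\right)^{2} + 2 \cdot 1\right)\right) \left(- 10 \left(-9\right)^{2}\right) = \left(54 + \left(5 + 25 + 2\right)\right) \left(\left(-10\right) 81\right) = \left(54 + 32\right) \left(-810\right) = 86 \left(-810\right) = -69660$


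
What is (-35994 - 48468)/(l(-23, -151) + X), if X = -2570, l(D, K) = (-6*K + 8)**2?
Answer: -42231/416413 ≈ -0.10142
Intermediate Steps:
l(D, K) = (8 - 6*K)**2
(-35994 - 48468)/(l(-23, -151) + X) = (-35994 - 48468)/(4*(-4 + 3*(-151))**2 - 2570) = -84462/(4*(-4 - 453)**2 - 2570) = -84462/(4*(-457)**2 - 2570) = -84462/(4*208849 - 2570) = -84462/(835396 - 2570) = -84462/832826 = -84462*1/832826 = -42231/416413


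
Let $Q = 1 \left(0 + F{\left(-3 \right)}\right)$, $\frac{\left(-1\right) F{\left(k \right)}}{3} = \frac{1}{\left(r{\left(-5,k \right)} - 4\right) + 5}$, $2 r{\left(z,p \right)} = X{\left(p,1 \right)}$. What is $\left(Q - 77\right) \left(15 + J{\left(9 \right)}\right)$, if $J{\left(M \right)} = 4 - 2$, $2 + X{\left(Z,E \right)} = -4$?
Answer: $- \frac{2567}{2} \approx -1283.5$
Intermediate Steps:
$X{\left(Z,E \right)} = -6$ ($X{\left(Z,E \right)} = -2 - 4 = -6$)
$J{\left(M \right)} = 2$
$r{\left(z,p \right)} = -3$ ($r{\left(z,p \right)} = \frac{1}{2} \left(-6\right) = -3$)
$F{\left(k \right)} = \frac{3}{2}$ ($F{\left(k \right)} = - \frac{3}{\left(-3 - 4\right) + 5} = - \frac{3}{-7 + 5} = - \frac{3}{-2} = \left(-3\right) \left(- \frac{1}{2}\right) = \frac{3}{2}$)
$Q = \frac{3}{2}$ ($Q = 1 \left(0 + \frac{3}{2}\right) = 1 \cdot \frac{3}{2} = \frac{3}{2} \approx 1.5$)
$\left(Q - 77\right) \left(15 + J{\left(9 \right)}\right) = \left(\frac{3}{2} - 77\right) \left(15 + 2\right) = \left(- \frac{151}{2}\right) 17 = - \frac{2567}{2}$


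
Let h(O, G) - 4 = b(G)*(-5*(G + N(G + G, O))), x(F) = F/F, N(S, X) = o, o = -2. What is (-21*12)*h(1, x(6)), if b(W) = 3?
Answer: -4788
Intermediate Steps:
N(S, X) = -2
x(F) = 1
h(O, G) = 34 - 15*G (h(O, G) = 4 + 3*(-5*(G - 2)) = 4 + 3*(-5*(-2 + G)) = 4 + 3*(10 - 5*G) = 4 + (30 - 15*G) = 34 - 15*G)
(-21*12)*h(1, x(6)) = (-21*12)*(34 - 15*1) = -252*(34 - 15) = -252*19 = -4788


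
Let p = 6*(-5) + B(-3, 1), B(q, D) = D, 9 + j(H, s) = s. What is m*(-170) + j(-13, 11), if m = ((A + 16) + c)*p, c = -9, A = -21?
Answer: -69018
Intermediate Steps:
j(H, s) = -9 + s
p = -29 (p = 6*(-5) + 1 = -30 + 1 = -29)
m = 406 (m = ((-21 + 16) - 9)*(-29) = (-5 - 9)*(-29) = -14*(-29) = 406)
m*(-170) + j(-13, 11) = 406*(-170) + (-9 + 11) = -69020 + 2 = -69018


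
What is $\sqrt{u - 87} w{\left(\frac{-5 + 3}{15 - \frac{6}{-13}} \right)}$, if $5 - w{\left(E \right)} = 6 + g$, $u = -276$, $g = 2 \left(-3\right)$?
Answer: $55 i \sqrt{3} \approx 95.263 i$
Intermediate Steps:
$g = -6$
$w{\left(E \right)} = 5$ ($w{\left(E \right)} = 5 - \left(6 - 6\right) = 5 - 0 = 5 + 0 = 5$)
$\sqrt{u - 87} w{\left(\frac{-5 + 3}{15 - \frac{6}{-13}} \right)} = \sqrt{-276 - 87} \cdot 5 = \sqrt{-363} \cdot 5 = 11 i \sqrt{3} \cdot 5 = 55 i \sqrt{3}$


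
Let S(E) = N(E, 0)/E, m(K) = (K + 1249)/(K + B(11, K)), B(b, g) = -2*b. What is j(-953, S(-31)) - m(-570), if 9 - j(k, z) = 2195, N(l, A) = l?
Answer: -1293433/592 ≈ -2184.9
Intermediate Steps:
m(K) = (1249 + K)/(-22 + K) (m(K) = (K + 1249)/(K - 2*11) = (1249 + K)/(K - 22) = (1249 + K)/(-22 + K))
S(E) = 1 (S(E) = E/E = 1)
j(k, z) = -2186 (j(k, z) = 9 - 1*2195 = 9 - 2195 = -2186)
j(-953, S(-31)) - m(-570) = -2186 - (1249 - 570)/(-22 - 570) = -2186 - 679/(-592) = -2186 - (-1)*679/592 = -2186 - 1*(-679/592) = -2186 + 679/592 = -1293433/592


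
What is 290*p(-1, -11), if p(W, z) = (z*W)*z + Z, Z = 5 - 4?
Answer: -34800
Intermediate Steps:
Z = 1
p(W, z) = 1 + W*z² (p(W, z) = (z*W)*z + 1 = (W*z)*z + 1 = W*z² + 1 = 1 + W*z²)
290*p(-1, -11) = 290*(1 - 1*(-11)²) = 290*(1 - 1*121) = 290*(1 - 121) = 290*(-120) = -34800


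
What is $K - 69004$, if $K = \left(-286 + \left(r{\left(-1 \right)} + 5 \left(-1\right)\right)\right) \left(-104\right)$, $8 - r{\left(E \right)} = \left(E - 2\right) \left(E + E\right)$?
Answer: $-38948$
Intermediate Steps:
$r{\left(E \right)} = 8 - 2 E \left(-2 + E\right)$ ($r{\left(E \right)} = 8 - \left(E - 2\right) \left(E + E\right) = 8 - \left(-2 + E\right) 2 E = 8 - 2 E \left(-2 + E\right)$)
$K = 30056$ ($K = \left(-286 + \left(\left(8 - 2 \left(-1\right)^{2} + 4 \left(-1\right)\right) + 5 \left(-1\right)\right)\right) \left(-104\right) = \left(-286 - 3\right) \left(-104\right) = \left(-289\right) \left(-104\right) = 30056$)
$K - 69004 = 30056 - 69004 = -38948$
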